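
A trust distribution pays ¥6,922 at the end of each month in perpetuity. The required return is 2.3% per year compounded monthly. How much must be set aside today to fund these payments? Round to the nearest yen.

¥3,611,478

Periodic rate r = 0.023/12 per month.
Level perpetuity: PV = PMT / r = 6,922 / (0.023/12) = ¥3,611,478.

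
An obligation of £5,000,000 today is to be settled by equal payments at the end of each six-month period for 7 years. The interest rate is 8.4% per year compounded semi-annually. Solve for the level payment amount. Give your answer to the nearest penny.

£479,615.91

Level ordinary annuity; solve PV = PMT × [(1 − (1+r)^−n)/r] for PMT.
Periodic rate r = 0.084/2 per half-year; n is counted in half-years.
With n = 14: PMT = 5,000,000 / ([(1 − (1+r)^−n)/r]) = £479,615.91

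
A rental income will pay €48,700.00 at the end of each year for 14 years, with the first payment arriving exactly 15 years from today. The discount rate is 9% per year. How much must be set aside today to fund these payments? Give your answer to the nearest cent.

€113,469.93

Ordinary annuity of 14 payments, first payment at period 15.
Periodic rate r = 0.09 per year.
The ordinary-annuity PV formula values the stream one period before the first payment (period 14); discount that back 14 periods:
PV₀ = 48,700 × [1 − (1+r)^−14] / r × (1+r)^−14 = €113,469.93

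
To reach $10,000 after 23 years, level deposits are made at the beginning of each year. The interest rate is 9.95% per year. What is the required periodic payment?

$115.12

Level annuity due; solve FV = PMT × [((1+r)^n − 1)/r] × (1+r) for PMT.
Periodic rate r = 0.0995 per year.
With n = 23: PMT = 10,000 / ([((1+r)^n − 1)/r] × (1+r)) = $115.12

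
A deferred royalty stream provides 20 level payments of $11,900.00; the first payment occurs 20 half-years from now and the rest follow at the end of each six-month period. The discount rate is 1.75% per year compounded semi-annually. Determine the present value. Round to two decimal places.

Ordinary annuity of 20 payments, first payment at period 20.
Periodic rate r = 0.0175/2 per half-year; n is counted in half-years.
The ordinary-annuity PV formula values the stream one period before the first payment (period 19); discount that back 19 periods:
PV₀ = 11,900 × [1 − (1+r)^−20] / r × (1+r)^−19 = $184,293.56

$184,293.56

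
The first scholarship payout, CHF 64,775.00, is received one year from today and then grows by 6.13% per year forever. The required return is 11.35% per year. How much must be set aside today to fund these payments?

Periodic rate r = 0.1135 per year.
Growing perpetuity (Gordon): PV = PMT₁ / (r − g) = 64,775 / (r − 0.0613) = CHF 1,240,900.38.

CHF 1,240,900.38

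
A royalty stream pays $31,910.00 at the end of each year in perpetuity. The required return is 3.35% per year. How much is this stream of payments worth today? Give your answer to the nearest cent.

Periodic rate r = 0.0335 per year.
Level perpetuity: PV = PMT / r = 31,910 / (0.0335) = $952,537.31.

$952,537.31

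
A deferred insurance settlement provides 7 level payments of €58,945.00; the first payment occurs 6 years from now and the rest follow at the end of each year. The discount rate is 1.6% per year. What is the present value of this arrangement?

Ordinary annuity of 7 payments, first payment at period 6.
Periodic rate r = 0.016 per year.
The ordinary-annuity PV formula values the stream one period before the first payment (period 5); discount that back 5 periods:
PV₀ = 58,945 × [1 − (1+r)^−7] / r × (1+r)^−5 = €357,866.03

€357,866.03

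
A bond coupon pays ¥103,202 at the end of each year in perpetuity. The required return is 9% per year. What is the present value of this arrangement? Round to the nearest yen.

Periodic rate r = 0.09 per year.
Level perpetuity: PV = PMT / r = 103,202 / (0.09) = ¥1,146,689.

¥1,146,689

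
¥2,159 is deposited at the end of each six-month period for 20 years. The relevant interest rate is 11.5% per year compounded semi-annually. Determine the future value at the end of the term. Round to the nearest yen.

¥313,851

This is an ordinary annuity: 40 deposits of ¥2,159 at the end of each six-month period.
Periodic rate r = 0.115/2 per half-year; n is counted in half-years.
FV = PMT × [((1+r)^n − 1)/r] = 2,159 × [(1+r)^40 − 1] / r = ¥313,851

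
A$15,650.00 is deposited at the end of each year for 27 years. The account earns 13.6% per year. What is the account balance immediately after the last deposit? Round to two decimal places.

This is an ordinary annuity: 27 deposits of A$15,650.00 at the end of each year.
Periodic rate r = 0.136 per year.
FV = PMT × [((1+r)^n − 1)/r] = 15,650 × [(1+r)^27 − 1] / r = A$3,483,997.19

A$3,483,997.19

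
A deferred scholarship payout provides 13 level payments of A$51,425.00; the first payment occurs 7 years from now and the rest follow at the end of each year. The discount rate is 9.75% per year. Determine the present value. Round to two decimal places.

A$211,766.19

Ordinary annuity of 13 payments, first payment at period 7.
Periodic rate r = 0.0975 per year.
The ordinary-annuity PV formula values the stream one period before the first payment (period 6); discount that back 6 periods:
PV₀ = 51,425 × [1 − (1+r)^−13] / r × (1+r)^−6 = A$211,766.19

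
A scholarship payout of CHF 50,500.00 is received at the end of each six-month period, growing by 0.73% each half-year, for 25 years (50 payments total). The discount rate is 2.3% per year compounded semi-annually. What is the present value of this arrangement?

CHF 2,258,423.18

Periodic rate r = 0.023/2 per half-year; n is counted in half-years.
Growing ordinary annuity: PV = PMT₁ × [1 − ((1+g)/(1+r))^n] / (r − g) = 50,500 × [1 − ((1+0.0073)/(1+r))^50] / (r − 0.0073) = CHF 2,258,423.18.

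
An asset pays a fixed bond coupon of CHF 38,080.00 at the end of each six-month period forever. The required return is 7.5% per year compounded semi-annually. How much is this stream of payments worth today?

CHF 1,015,466.67

Periodic rate r = 0.075/2 per half-year.
Level perpetuity: PV = PMT / r = 38,080 / (0.075/2) = CHF 1,015,466.67.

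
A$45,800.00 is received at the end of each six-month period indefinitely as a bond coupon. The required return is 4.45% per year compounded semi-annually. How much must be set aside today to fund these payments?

Periodic rate r = 0.0445/2 per half-year.
Level perpetuity: PV = PMT / r = 45,800 / (0.0445/2) = A$2,058,426.97.

A$2,058,426.97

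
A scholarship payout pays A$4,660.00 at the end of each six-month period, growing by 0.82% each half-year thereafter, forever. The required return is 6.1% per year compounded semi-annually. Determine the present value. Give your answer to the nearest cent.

Periodic rate r = 0.061/2 per half-year.
Growing perpetuity (Gordon): PV = PMT₁ / (r − g) = 4,660 / (r − 0.0082) = A$208,968.61.

A$208,968.61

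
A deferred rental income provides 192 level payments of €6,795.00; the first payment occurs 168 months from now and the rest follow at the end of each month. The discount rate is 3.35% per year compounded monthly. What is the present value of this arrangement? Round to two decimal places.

€633,342.76

Ordinary annuity of 192 payments, first payment at period 168.
Periodic rate r = 0.0335/12 per month; n is counted in months.
The ordinary-annuity PV formula values the stream one period before the first payment (period 167); discount that back 167 periods:
PV₀ = 6,795 × [1 − (1+r)^−192] / r × (1+r)^−167 = €633,342.76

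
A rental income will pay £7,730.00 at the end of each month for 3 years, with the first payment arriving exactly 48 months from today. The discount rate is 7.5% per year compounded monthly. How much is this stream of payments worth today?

£185,419.45

Ordinary annuity of 36 payments, first payment at period 48.
Periodic rate r = 0.075/12 per month; n is counted in months.
The ordinary-annuity PV formula values the stream one period before the first payment (period 47); discount that back 47 periods:
PV₀ = 7,730 × [1 − (1+r)^−36] / r × (1+r)^−47 = £185,419.45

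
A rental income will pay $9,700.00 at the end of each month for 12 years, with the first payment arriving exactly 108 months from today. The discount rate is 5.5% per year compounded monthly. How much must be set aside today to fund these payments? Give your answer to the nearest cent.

Ordinary annuity of 144 payments, first payment at period 108.
Periodic rate r = 0.055/12 per month; n is counted in months.
The ordinary-annuity PV formula values the stream one period before the first payment (period 107); discount that back 107 periods:
PV₀ = 9,700 × [1 − (1+r)^−144] / r × (1+r)^−107 = $625,850.76

$625,850.76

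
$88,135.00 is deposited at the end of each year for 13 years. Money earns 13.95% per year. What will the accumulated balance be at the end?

This is an ordinary annuity: 13 deposits of $88,135.00 at the end of each year.
Periodic rate r = 0.1395 per year.
FV = PMT × [((1+r)^n − 1)/r] = 88,135 × [(1+r)^13 − 1] / r = $2,818,536.70

$2,818,536.70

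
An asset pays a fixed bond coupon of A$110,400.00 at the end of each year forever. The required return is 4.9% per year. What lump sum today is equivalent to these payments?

A$2,253,061.22

Periodic rate r = 0.049 per year.
Level perpetuity: PV = PMT / r = 110,400 / (0.049) = A$2,253,061.22.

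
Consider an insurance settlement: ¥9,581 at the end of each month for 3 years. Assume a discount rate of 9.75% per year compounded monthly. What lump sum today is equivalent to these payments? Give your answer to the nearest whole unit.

This is an ordinary annuity: 36 payments of ¥9,581 at the end of each month.
Periodic rate r = 0.0975/12 per month; n is counted in months.
PV = PMT × [(1 − (1+r)^−n)/r] = 9,581 × [1 − (1+r)^−36] / r = ¥298,010

¥298,010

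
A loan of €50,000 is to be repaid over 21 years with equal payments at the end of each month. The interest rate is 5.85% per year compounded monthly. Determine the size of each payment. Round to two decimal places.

Level ordinary annuity; solve PV = PMT × [(1 − (1+r)^−n)/r] for PMT.
Periodic rate r = 0.0585/12 per month; n is counted in months.
With n = 252: PMT = 50,000 / ([(1 − (1+r)^−n)/r]) = €345.06

€345.06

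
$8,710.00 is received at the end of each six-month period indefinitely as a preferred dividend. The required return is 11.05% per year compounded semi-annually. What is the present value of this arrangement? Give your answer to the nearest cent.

$157,647.06

Periodic rate r = 0.1105/2 per half-year.
Level perpetuity: PV = PMT / r = 8,710 / (0.1105/2) = $157,647.06.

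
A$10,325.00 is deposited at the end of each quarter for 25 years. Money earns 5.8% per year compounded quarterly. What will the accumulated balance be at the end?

A$2,292,119.64

This is an ordinary annuity: 100 deposits of A$10,325.00 at the end of each quarter.
Periodic rate r = 0.058/4 per quarter; n is counted in quarters.
FV = PMT × [((1+r)^n − 1)/r] = 10,325 × [(1+r)^100 − 1] / r = A$2,292,119.64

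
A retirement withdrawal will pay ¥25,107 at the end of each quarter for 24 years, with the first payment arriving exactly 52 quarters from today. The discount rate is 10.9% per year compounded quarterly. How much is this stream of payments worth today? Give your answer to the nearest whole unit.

Ordinary annuity of 96 payments, first payment at period 52.
Periodic rate r = 0.109/4 per quarter; n is counted in quarters.
The ordinary-annuity PV formula values the stream one period before the first payment (period 51); discount that back 51 periods:
PV₀ = 25,107 × [1 − (1+r)^−96] / r × (1+r)^−51 = ¥216,151

¥216,151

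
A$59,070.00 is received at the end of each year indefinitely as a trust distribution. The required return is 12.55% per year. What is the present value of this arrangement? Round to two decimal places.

Periodic rate r = 0.1255 per year.
Level perpetuity: PV = PMT / r = 59,070 / (0.1255) = A$470,677.29.

A$470,677.29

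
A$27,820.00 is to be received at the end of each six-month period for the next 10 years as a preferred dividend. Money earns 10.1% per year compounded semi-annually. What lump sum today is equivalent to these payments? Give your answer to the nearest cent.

This is an ordinary annuity: 20 payments of A$27,820.00 at the end of each six-month period.
Periodic rate r = 0.101/2 per half-year; n is counted in half-years.
PV = PMT × [(1 − (1+r)^−n)/r] = 27,820 × [1 − (1+r)^−20] / r = A$345,233.56

A$345,233.56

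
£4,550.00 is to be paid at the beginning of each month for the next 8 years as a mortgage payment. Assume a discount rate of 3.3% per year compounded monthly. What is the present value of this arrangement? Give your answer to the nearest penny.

This is an annuity due: 96 payments of £4,550.00 at the beginning of each month.
Periodic rate r = 0.033/12 per month; n is counted in months.
PV = PMT × [(1 − (1+r)^−n)/r] × (1+r) = 4,550 × [1 − (1+r)^−96] / r × (1+r) = £384,492.29

£384,492.29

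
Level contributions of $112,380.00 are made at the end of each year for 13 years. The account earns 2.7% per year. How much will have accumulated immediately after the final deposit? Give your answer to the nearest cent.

$1,722,704.11

This is an ordinary annuity: 13 deposits of $112,380.00 at the end of each year.
Periodic rate r = 0.027 per year.
FV = PMT × [((1+r)^n − 1)/r] = 112,380 × [(1+r)^13 − 1] / r = $1,722,704.11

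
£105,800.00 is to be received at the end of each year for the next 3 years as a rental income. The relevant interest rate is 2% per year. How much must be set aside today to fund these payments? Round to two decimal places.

This is an ordinary annuity: 3 payments of £105,800.00 at the end of each year.
Periodic rate r = 0.02 per year.
PV = PMT × [(1 − (1+r)^−n)/r] = 105,800 × [1 − (1+r)^−3] / r = £305,114.85

£305,114.85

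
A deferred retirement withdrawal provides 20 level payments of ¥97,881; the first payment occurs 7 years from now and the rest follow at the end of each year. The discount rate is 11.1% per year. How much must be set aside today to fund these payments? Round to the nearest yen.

Ordinary annuity of 20 payments, first payment at period 7.
Periodic rate r = 0.111 per year.
The ordinary-annuity PV formula values the stream one period before the first payment (period 6); discount that back 6 periods:
PV₀ = 97,881 × [1 − (1+r)^−20] / r × (1+r)^−6 = ¥411,789

¥411,789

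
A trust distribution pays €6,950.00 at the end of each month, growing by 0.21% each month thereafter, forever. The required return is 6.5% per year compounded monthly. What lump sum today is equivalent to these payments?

€2,095,477.39

Periodic rate r = 0.065/12 per month.
Growing perpetuity (Gordon): PV = PMT₁ / (r − g) = 6,950 / (r − 0.0021) = €2,095,477.39.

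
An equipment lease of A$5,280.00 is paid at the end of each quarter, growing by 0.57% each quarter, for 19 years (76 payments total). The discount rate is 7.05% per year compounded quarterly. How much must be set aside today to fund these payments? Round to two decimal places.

Periodic rate r = 0.0705/4 per quarter; n is counted in quarters.
Growing ordinary annuity: PV = PMT₁ × [1 − ((1+g)/(1+r))^n] / (r − g) = 5,280 × [1 − ((1+0.0057)/(1+r))^76] / (r − 0.0057) = A$262,005.19.

A$262,005.19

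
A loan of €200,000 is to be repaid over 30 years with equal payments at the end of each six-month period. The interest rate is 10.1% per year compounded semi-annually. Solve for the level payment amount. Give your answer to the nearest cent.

Level ordinary annuity; solve PV = PMT × [(1 − (1+r)^−n)/r] for PMT.
Periodic rate r = 0.101/2 per half-year; n is counted in half-years.
With n = 60: PMT = 200,000 / ([(1 − (1+r)^−n)/r]) = €10,654.32

€10,654.32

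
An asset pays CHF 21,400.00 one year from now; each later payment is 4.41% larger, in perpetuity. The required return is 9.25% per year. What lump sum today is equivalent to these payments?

CHF 442,148.76

Periodic rate r = 0.0925 per year.
Growing perpetuity (Gordon): PV = PMT₁ / (r − g) = 21,400 / (r − 0.0441) = CHF 442,148.76.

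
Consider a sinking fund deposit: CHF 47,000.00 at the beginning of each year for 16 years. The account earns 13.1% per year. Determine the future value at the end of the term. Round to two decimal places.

This is an annuity due: 16 deposits of CHF 47,000.00 at the beginning of each year.
Periodic rate r = 0.131 per year.
FV = PMT × [((1+r)^n − 1)/r] × (1+r) = 47,000 × [(1+r)^16 − 1] / r × (1+r) = CHF 2,502,867.23

CHF 2,502,867.23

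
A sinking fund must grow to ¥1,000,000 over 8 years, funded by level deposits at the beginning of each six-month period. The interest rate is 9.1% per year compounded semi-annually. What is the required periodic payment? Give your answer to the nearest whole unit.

¥41,930

Level annuity due; solve FV = PMT × [((1+r)^n − 1)/r] × (1+r) for PMT.
Periodic rate r = 0.091/2 per half-year; n is counted in half-years.
With n = 16: PMT = 1,000,000 / ([((1+r)^n − 1)/r] × (1+r)) = ¥41,930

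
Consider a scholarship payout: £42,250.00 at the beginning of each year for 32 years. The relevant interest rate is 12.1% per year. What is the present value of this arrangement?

£381,301.53

This is an annuity due: 32 payments of £42,250.00 at the beginning of each year.
Periodic rate r = 0.121 per year.
PV = PMT × [(1 − (1+r)^−n)/r] × (1+r) = 42,250 × [1 − (1+r)^−32] / r × (1+r) = £381,301.53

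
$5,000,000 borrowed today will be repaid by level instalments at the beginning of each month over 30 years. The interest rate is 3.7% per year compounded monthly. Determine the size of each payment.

$22,943.41

Level annuity due; solve PV = PMT × [(1 − (1+r)^−n)/r] × (1+r) for PMT.
Periodic rate r = 0.037/12 per month; n is counted in months.
With n = 360: PMT = 5,000,000 / ([(1 − (1+r)^−n)/r] × (1+r)) = $22,943.41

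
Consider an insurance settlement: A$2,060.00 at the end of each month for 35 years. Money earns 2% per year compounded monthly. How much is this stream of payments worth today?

A$621,862.82

This is an ordinary annuity: 420 payments of A$2,060.00 at the end of each month.
Periodic rate r = 0.02/12 per month; n is counted in months.
PV = PMT × [(1 − (1+r)^−n)/r] = 2,060 × [1 − (1+r)^−420] / r = A$621,862.82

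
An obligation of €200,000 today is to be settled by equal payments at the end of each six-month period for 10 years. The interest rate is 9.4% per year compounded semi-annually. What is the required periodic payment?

€15,642.83

Level ordinary annuity; solve PV = PMT × [(1 − (1+r)^−n)/r] for PMT.
Periodic rate r = 0.094/2 per half-year; n is counted in half-years.
With n = 20: PMT = 200,000 / ([(1 − (1+r)^−n)/r]) = €15,642.83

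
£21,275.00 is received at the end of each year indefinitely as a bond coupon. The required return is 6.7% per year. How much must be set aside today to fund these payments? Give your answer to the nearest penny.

£317,537.31

Periodic rate r = 0.067 per year.
Level perpetuity: PV = PMT / r = 21,275 / (0.067) = £317,537.31.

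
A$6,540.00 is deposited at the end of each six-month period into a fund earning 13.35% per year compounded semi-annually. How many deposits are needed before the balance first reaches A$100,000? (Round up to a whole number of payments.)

11 payments

Periodic rate r = 0.1335/2 per half-year; n is counted in half-years.
Ordinary annuity FV: 100,000 = 6,540 × [((1+r)^n − 1)/r].
(1+r)^n = 1 + 100,000 × r / 6,540, so n = ln(1 + 100,000·r/6,540) / ln(1+r) = 10.89.
Round up to a whole number of payments: n = 11.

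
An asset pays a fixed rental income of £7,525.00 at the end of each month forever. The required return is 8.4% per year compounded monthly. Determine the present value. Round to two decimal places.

Periodic rate r = 0.084/12 per month.
Level perpetuity: PV = PMT / r = 7,525 / (0.084/12) = £1,075,000.00.

£1,075,000.00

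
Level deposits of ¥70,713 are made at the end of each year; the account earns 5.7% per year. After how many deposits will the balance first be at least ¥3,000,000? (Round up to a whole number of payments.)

23 payments

Periodic rate r = 0.057 per year.
Ordinary annuity FV: 3,000,000 = 70,713 × [((1+r)^n − 1)/r].
(1+r)^n = 1 + 3,000,000 × r / 70,713, so n = ln(1 + 3,000,000·r/70,713) / ln(1+r) = 22.17.
Round up to a whole number of payments: n = 23.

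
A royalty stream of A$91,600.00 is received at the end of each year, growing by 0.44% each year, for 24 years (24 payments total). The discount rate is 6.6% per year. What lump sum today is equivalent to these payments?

Periodic rate r = 0.066 per year.
Growing ordinary annuity: PV = PMT₁ × [1 − ((1+g)/(1+r))^n] / (r − g) = 91,600 × [1 − ((1+0.0044)/(1+r))^24] / (r − 0.0044) = A$1,130,641.67.

A$1,130,641.67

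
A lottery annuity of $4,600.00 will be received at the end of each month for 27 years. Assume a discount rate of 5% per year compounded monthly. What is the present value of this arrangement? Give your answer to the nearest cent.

$816,994.91

This is an ordinary annuity: 324 payments of $4,600.00 at the end of each month.
Periodic rate r = 0.05/12 per month; n is counted in months.
PV = PMT × [(1 − (1+r)^−n)/r] = 4,600 × [1 − (1+r)^−324] / r = $816,994.91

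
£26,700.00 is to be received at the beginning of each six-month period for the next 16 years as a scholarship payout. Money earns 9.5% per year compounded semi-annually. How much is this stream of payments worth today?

This is an annuity due: 32 payments of £26,700.00 at the beginning of each six-month period.
Periodic rate r = 0.095/2 per half-year; n is counted in half-years.
PV = PMT × [(1 − (1+r)^−n)/r] × (1+r) = 26,700 × [1 − (1+r)^−32] / r × (1+r) = £455,440.02

£455,440.02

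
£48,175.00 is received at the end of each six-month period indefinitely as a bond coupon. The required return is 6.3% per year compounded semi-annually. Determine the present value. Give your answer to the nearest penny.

£1,529,365.08

Periodic rate r = 0.063/2 per half-year.
Level perpetuity: PV = PMT / r = 48,175 / (0.063/2) = £1,529,365.08.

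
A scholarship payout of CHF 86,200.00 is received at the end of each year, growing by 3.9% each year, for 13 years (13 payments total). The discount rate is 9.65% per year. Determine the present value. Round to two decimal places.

CHF 754,862.56

Periodic rate r = 0.0965 per year.
Growing ordinary annuity: PV = PMT₁ × [1 − ((1+g)/(1+r))^n] / (r − g) = 86,200 × [1 − ((1+0.039)/(1+r))^13] / (r − 0.039) = CHF 754,862.56.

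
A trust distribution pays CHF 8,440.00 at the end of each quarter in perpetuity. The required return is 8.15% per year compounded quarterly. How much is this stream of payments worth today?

Periodic rate r = 0.0815/4 per quarter.
Level perpetuity: PV = PMT / r = 8,440 / (0.0815/4) = CHF 414,233.13.

CHF 414,233.13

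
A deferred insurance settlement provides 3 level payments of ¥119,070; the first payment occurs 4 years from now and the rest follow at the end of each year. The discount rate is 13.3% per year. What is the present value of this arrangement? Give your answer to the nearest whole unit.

¥192,322

Ordinary annuity of 3 payments, first payment at period 4.
Periodic rate r = 0.133 per year.
The ordinary-annuity PV formula values the stream one period before the first payment (period 3); discount that back 3 periods:
PV₀ = 119,070 × [1 − (1+r)^−3] / r × (1+r)^−3 = ¥192,322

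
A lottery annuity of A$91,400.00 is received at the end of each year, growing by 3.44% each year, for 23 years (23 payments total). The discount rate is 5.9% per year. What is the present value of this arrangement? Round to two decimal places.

A$1,551,534.24

Periodic rate r = 0.059 per year.
Growing ordinary annuity: PV = PMT₁ × [1 − ((1+g)/(1+r))^n] / (r − g) = 91,400 × [1 − ((1+0.0344)/(1+r))^23] / (r − 0.0344) = A$1,551,534.24.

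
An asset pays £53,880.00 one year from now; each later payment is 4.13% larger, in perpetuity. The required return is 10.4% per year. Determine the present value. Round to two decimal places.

£859,330.14

Periodic rate r = 0.104 per year.
Growing perpetuity (Gordon): PV = PMT₁ / (r − g) = 53,880 / (r − 0.0413) = £859,330.14.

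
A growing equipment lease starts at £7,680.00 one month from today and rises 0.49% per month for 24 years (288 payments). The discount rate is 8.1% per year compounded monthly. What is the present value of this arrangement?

Periodic rate r = 0.081/12 per month; n is counted in months.
Growing ordinary annuity: PV = PMT₁ × [1 − ((1+g)/(1+r))^n] / (r − g) = 7,680 × [1 − ((1+0.0049)/(1+r))^288] / (r − 0.0049) = £1,707,147.75.

£1,707,147.75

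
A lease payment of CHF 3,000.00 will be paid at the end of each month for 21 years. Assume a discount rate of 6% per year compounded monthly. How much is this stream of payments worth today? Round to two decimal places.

CHF 429,272.42

This is an ordinary annuity: 252 payments of CHF 3,000.00 at the end of each month.
Periodic rate r = 0.06/12 per month; n is counted in months.
PV = PMT × [(1 − (1+r)^−n)/r] = 3,000 × [1 − (1+r)^−252] / r = CHF 429,272.42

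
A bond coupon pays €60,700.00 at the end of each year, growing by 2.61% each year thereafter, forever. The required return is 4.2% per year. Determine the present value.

Periodic rate r = 0.042 per year.
Growing perpetuity (Gordon): PV = PMT₁ / (r − g) = 60,700 / (r − 0.0261) = €3,817,610.06.

€3,817,610.06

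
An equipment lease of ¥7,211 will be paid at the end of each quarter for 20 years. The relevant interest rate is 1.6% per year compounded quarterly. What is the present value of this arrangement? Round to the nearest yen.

¥492,849

This is an ordinary annuity: 80 payments of ¥7,211 at the end of each quarter.
Periodic rate r = 0.016/4 per quarter; n is counted in quarters.
PV = PMT × [(1 − (1+r)^−n)/r] = 7,211 × [1 − (1+r)^−80] / r = ¥492,849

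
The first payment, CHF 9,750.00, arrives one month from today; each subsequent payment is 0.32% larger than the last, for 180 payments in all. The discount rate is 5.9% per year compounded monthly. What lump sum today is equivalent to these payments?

Periodic rate r = 0.059/12 per month; n is counted in months.
Growing ordinary annuity: PV = PMT₁ × [1 − ((1+g)/(1+r))^n] / (r − g) = 9,750 × [1 − ((1+0.0032)/(1+r))^180] / (r − 0.0032) = CHF 1,504,539.08.

CHF 1,504,539.08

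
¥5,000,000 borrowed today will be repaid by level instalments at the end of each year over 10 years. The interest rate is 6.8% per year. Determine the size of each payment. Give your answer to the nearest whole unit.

Level ordinary annuity; solve PV = PMT × [(1 − (1+r)^−n)/r] for PMT.
Periodic rate r = 0.068 per year.
With n = 10: PMT = 5,000,000 / ([(1 − (1+r)^−n)/r]) = ¥705,320

¥705,320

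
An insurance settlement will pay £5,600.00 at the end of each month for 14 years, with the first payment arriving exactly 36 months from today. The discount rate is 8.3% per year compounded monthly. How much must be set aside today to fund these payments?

£436,284.41

Ordinary annuity of 168 payments, first payment at period 36.
Periodic rate r = 0.083/12 per month; n is counted in months.
The ordinary-annuity PV formula values the stream one period before the first payment (period 35); discount that back 35 periods:
PV₀ = 5,600 × [1 − (1+r)^−168] / r × (1+r)^−35 = £436,284.41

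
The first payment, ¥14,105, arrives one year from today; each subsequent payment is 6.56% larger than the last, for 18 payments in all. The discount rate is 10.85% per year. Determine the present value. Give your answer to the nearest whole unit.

Periodic rate r = 0.1085 per year.
Growing ordinary annuity: PV = PMT₁ × [1 − ((1+g)/(1+r))^n] / (r − g) = 14,105 × [1 − ((1+0.0656)/(1+r))^18] / (r − 0.0656) = ¥167,215.

¥167,215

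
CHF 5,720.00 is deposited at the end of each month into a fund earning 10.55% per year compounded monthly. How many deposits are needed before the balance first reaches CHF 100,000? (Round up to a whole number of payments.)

Periodic rate r = 0.1055/12 per month; n is counted in months.
Ordinary annuity FV: 100,000 = 5,720 × [((1+r)^n − 1)/r].
(1+r)^n = 1 + 100,000 × r / 5,720, so n = ln(1 + 100,000·r/5,720) / ln(1+r) = 16.33.
Round up to a whole number of payments: n = 17.

17 payments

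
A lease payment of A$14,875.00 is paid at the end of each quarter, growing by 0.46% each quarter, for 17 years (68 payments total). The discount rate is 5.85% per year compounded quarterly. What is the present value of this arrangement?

Periodic rate r = 0.0585/4 per quarter; n is counted in quarters.
Growing ordinary annuity: PV = PMT₁ × [1 − ((1+g)/(1+r))^n] / (r − g) = 14,875 × [1 − ((1+0.0046)/(1+r))^68] / (r − 0.0046) = A$728,471.54.

A$728,471.54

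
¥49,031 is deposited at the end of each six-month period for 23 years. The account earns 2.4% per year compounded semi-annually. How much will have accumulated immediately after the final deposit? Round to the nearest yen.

This is an ordinary annuity: 46 deposits of ¥49,031 at the end of each six-month period.
Periodic rate r = 0.024/2 per half-year; n is counted in half-years.
FV = PMT × [((1+r)^n − 1)/r] = 49,031 × [(1+r)^46 − 1] / r = ¥2,986,911

¥2,986,911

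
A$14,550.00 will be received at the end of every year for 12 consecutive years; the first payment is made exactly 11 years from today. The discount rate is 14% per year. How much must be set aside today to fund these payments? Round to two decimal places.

A$22,215.36

Ordinary annuity of 12 payments, first payment at period 11.
Periodic rate r = 0.14 per year.
The ordinary-annuity PV formula values the stream one period before the first payment (period 10); discount that back 10 periods:
PV₀ = 14,550 × [1 − (1+r)^−12] / r × (1+r)^−10 = A$22,215.36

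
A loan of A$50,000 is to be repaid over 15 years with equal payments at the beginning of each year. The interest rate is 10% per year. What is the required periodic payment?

Level annuity due; solve PV = PMT × [(1 − (1+r)^−n)/r] × (1+r) for PMT.
Periodic rate r = 0.1 per year.
With n = 15: PMT = 50,000 / ([(1 − (1+r)^−n)/r] × (1+r)) = A$5,976.08

A$5,976.08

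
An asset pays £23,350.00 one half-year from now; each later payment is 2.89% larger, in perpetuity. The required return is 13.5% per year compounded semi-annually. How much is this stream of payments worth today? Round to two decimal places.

Periodic rate r = 0.135/2 per half-year.
Growing perpetuity (Gordon): PV = PMT₁ / (r − g) = 23,350 / (r − 0.0289) = £604,922.28.

£604,922.28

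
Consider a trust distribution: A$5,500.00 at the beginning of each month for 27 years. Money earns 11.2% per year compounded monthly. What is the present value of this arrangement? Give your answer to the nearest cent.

A$565,467.00

This is an annuity due: 324 payments of A$5,500.00 at the beginning of each month.
Periodic rate r = 0.112/12 per month; n is counted in months.
PV = PMT × [(1 − (1+r)^−n)/r] × (1+r) = 5,500 × [1 − (1+r)^−324] / r × (1+r) = A$565,467.00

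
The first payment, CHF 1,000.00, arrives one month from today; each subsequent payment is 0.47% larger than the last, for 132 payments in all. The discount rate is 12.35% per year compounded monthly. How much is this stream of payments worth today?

CHF 92,878.81

Periodic rate r = 0.1235/12 per month; n is counted in months.
Growing ordinary annuity: PV = PMT₁ × [1 − ((1+g)/(1+r))^n] / (r − g) = 1,000 × [1 − ((1+0.0047)/(1+r))^132] / (r − 0.0047) = CHF 92,878.81.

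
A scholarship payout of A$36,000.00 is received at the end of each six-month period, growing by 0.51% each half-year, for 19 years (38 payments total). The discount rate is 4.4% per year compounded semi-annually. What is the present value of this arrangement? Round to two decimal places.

Periodic rate r = 0.044/2 per half-year; n is counted in half-years.
Growing ordinary annuity: PV = PMT₁ × [1 − ((1+g)/(1+r))^n] / (r − g) = 36,000 × [1 − ((1+0.0051)/(1+r))^38] / (r − 0.0051) = A$999,772.36.

A$999,772.36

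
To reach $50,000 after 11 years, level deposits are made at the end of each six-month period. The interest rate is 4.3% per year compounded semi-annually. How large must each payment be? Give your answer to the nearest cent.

Level ordinary annuity; solve FV = PMT × [((1+r)^n − 1)/r] for PMT.
Periodic rate r = 0.043/2 per half-year; n is counted in half-years.
With n = 22: PMT = 50,000 / ([((1+r)^n − 1)/r]) = $1,801.34

$1,801.34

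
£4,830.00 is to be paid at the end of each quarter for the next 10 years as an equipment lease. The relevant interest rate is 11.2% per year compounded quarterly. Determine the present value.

This is an ordinary annuity: 40 payments of £4,830.00 at the end of each quarter.
Periodic rate r = 0.112/4 per quarter; n is counted in quarters.
PV = PMT × [(1 − (1+r)^−n)/r] = 4,830 × [1 − (1+r)^−40] / r = £115,343.65

£115,343.65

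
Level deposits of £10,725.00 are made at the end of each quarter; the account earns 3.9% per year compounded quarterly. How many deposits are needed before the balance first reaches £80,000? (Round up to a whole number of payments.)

8 payments

Periodic rate r = 0.039/4 per quarter; n is counted in quarters.
Ordinary annuity FV: 80,000 = 10,725 × [((1+r)^n − 1)/r].
(1+r)^n = 1 + 80,000 × r / 10,725, so n = ln(1 + 80,000·r/10,725) / ln(1+r) = 7.24.
Round up to a whole number of payments: n = 8.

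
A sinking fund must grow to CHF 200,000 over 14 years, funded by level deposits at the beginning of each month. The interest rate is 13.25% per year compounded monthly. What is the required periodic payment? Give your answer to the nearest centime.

Level annuity due; solve FV = PMT × [((1+r)^n − 1)/r] × (1+r) for PMT.
Periodic rate r = 0.1325/12 per month; n is counted in months.
With n = 168: PMT = 200,000 / ([((1+r)^n − 1)/r] × (1+r)) = CHF 410.02

CHF 410.02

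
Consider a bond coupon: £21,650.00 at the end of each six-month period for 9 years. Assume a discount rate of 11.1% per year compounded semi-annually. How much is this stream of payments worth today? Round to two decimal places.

£242,547.76

This is an ordinary annuity: 18 payments of £21,650.00 at the end of each six-month period.
Periodic rate r = 0.111/2 per half-year; n is counted in half-years.
PV = PMT × [(1 − (1+r)^−n)/r] = 21,650 × [1 − (1+r)^−18] / r = £242,547.76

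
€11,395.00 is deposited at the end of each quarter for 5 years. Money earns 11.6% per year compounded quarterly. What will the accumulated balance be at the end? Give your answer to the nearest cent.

€303,092.34

This is an ordinary annuity: 20 deposits of €11,395.00 at the end of each quarter.
Periodic rate r = 0.116/4 per quarter; n is counted in quarters.
FV = PMT × [((1+r)^n − 1)/r] = 11,395 × [(1+r)^20 − 1] / r = €303,092.34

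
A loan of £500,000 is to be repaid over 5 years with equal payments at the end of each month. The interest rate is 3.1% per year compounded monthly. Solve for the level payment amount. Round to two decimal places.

Level ordinary annuity; solve PV = PMT × [(1 − (1+r)^−n)/r] for PMT.
Periodic rate r = 0.031/12 per month; n is counted in months.
With n = 60: PMT = 500,000 / ([(1 − (1+r)^−n)/r]) = £9,006.58

£9,006.58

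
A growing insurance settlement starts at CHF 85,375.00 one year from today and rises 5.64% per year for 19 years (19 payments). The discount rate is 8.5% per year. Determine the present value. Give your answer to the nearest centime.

Periodic rate r = 0.085 per year.
Growing ordinary annuity: PV = PMT₁ × [1 − ((1+g)/(1+r))^n] / (r − g) = 85,375 × [1 − ((1+0.0564)/(1+r))^19] / (r − 0.0564) = CHF 1,188,176.94.

CHF 1,188,176.94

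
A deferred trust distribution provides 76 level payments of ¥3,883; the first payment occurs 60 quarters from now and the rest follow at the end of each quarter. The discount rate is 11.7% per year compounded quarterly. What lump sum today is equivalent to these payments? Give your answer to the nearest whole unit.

¥21,519

Ordinary annuity of 76 payments, first payment at period 60.
Periodic rate r = 0.117/4 per quarter; n is counted in quarters.
The ordinary-annuity PV formula values the stream one period before the first payment (period 59); discount that back 59 periods:
PV₀ = 3,883 × [1 − (1+r)^−76] / r × (1+r)^−59 = ¥21,519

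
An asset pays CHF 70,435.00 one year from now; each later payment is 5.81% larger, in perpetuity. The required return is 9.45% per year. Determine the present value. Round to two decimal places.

Periodic rate r = 0.0945 per year.
Growing perpetuity (Gordon): PV = PMT₁ / (r − g) = 70,435 / (r − 0.0581) = CHF 1,935,027.47.

CHF 1,935,027.47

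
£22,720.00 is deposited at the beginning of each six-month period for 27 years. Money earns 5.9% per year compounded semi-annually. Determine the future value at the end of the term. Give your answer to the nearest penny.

This is an annuity due: 54 deposits of £22,720.00 at the beginning of each six-month period.
Periodic rate r = 0.059/2 per half-year; n is counted in half-years.
FV = PMT × [((1+r)^n − 1)/r] × (1+r) = 22,720 × [(1+r)^54 − 1] / r × (1+r) = £3,018,081.24

£3,018,081.24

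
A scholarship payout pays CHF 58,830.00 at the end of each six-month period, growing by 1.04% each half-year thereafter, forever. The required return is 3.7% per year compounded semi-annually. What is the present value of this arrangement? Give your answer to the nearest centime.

CHF 7,262,962.96

Periodic rate r = 0.037/2 per half-year.
Growing perpetuity (Gordon): PV = PMT₁ / (r − g) = 58,830 / (r − 0.0104) = CHF 7,262,962.96.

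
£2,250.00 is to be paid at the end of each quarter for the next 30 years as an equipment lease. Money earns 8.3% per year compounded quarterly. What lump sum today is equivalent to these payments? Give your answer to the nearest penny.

£99,211.47

This is an ordinary annuity: 120 payments of £2,250.00 at the end of each quarter.
Periodic rate r = 0.083/4 per quarter; n is counted in quarters.
PV = PMT × [(1 − (1+r)^−n)/r] = 2,250 × [1 − (1+r)^−120] / r = £99,211.47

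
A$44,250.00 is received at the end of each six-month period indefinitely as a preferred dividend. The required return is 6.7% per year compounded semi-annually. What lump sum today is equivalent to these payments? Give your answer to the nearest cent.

A$1,320,895.52

Periodic rate r = 0.067/2 per half-year.
Level perpetuity: PV = PMT / r = 44,250 / (0.067/2) = A$1,320,895.52.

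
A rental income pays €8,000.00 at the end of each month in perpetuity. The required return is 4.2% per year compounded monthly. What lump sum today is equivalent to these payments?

Periodic rate r = 0.042/12 per month.
Level perpetuity: PV = PMT / r = 8,000 / (0.042/12) = €2,285,714.29.

€2,285,714.29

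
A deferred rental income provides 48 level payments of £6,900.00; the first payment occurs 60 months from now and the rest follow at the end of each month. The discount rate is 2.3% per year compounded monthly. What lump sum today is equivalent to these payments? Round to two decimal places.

Ordinary annuity of 48 payments, first payment at period 60.
Periodic rate r = 0.023/12 per month; n is counted in months.
The ordinary-annuity PV formula values the stream one period before the first payment (period 59); discount that back 59 periods:
PV₀ = 6,900 × [1 − (1+r)^−48] / r × (1+r)^−59 = £282,360.82

£282,360.82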